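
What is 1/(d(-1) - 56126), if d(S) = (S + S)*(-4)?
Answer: -1/56118 ≈ -1.7820e-5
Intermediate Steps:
d(S) = -8*S (d(S) = (2*S)*(-4) = -8*S)
1/(d(-1) - 56126) = 1/(-8*(-1) - 56126) = 1/(8 - 56126) = 1/(-56118) = -1/56118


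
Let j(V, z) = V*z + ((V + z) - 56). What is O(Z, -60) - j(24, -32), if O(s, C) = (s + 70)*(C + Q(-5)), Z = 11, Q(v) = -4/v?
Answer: -19816/5 ≈ -3963.2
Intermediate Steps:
O(s, C) = (70 + s)*(⅘ + C) (O(s, C) = (s + 70)*(C - 4/(-5)) = (70 + s)*(C - 4*(-⅕)) = (70 + s)*(C + ⅘) = (70 + s)*(⅘ + C))
j(V, z) = -56 + V + z + V*z (j(V, z) = V*z + (-56 + V + z) = -56 + V + z + V*z)
O(Z, -60) - j(24, -32) = (56 + 70*(-60) + (⅘)*11 - 60*11) - (-56 + 24 - 32 + 24*(-32)) = (56 - 4200 + 44/5 - 660) - (-56 + 24 - 32 - 768) = -23976/5 - 1*(-832) = -23976/5 + 832 = -19816/5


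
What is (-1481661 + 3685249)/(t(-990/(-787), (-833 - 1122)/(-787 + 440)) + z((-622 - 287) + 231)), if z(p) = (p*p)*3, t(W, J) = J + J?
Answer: 382322518/239267477 ≈ 1.5979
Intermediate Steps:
t(W, J) = 2*J
z(p) = 3*p**2 (z(p) = p**2*3 = 3*p**2)
(-1481661 + 3685249)/(t(-990/(-787), (-833 - 1122)/(-787 + 440)) + z((-622 - 287) + 231)) = (-1481661 + 3685249)/(2*((-833 - 1122)/(-787 + 440)) + 3*((-622 - 287) + 231)**2) = 2203588/(2*(-1955/(-347)) + 3*(-909 + 231)**2) = 2203588/(2*(-1955*(-1/347)) + 3*(-678)**2) = 2203588/(2*(1955/347) + 3*459684) = 2203588/(3910/347 + 1379052) = 2203588/(478534954/347) = 2203588*(347/478534954) = 382322518/239267477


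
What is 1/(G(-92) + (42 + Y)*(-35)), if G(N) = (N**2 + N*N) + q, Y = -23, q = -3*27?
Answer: 1/16182 ≈ 6.1797e-5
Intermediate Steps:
q = -81
G(N) = -81 + 2*N**2 (G(N) = (N**2 + N*N) - 81 = (N**2 + N**2) - 81 = 2*N**2 - 81 = -81 + 2*N**2)
1/(G(-92) + (42 + Y)*(-35)) = 1/((-81 + 2*(-92)**2) + (42 - 23)*(-35)) = 1/((-81 + 2*8464) + 19*(-35)) = 1/((-81 + 16928) - 665) = 1/(16847 - 665) = 1/16182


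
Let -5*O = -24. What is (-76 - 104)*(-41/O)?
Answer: 3075/2 ≈ 1537.5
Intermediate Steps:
O = 24/5 (O = -⅕*(-24) = 24/5 ≈ 4.8000)
(-76 - 104)*(-41/O) = (-76 - 104)*(-41/24/5) = -(-7380)*5/24 = -180*(-205/24) = 3075/2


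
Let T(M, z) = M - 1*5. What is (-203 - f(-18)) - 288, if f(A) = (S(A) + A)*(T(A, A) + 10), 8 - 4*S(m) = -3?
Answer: -2757/4 ≈ -689.25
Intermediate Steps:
S(m) = 11/4 (S(m) = 2 - ¼*(-3) = 2 + ¾ = 11/4)
T(M, z) = -5 + M (T(M, z) = M - 5 = -5 + M)
f(A) = (5 + A)*(11/4 + A) (f(A) = (11/4 + A)*((-5 + A) + 10) = (11/4 + A)*(5 + A) = (5 + A)*(11/4 + A))
(-203 - f(-18)) - 288 = (-203 - (55/4 + (-18)² + (31/4)*(-18))) - 288 = (-203 - (55/4 + 324 - 279/2)) - 288 = (-203 - 1*793/4) - 288 = (-203 - 793/4) - 288 = -1605/4 - 288 = -2757/4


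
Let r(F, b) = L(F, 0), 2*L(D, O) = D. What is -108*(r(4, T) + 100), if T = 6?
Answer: -11016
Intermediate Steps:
L(D, O) = D/2
r(F, b) = F/2
-108*(r(4, T) + 100) = -108*((½)*4 + 100) = -108*(2 + 100) = -108*102 = -11016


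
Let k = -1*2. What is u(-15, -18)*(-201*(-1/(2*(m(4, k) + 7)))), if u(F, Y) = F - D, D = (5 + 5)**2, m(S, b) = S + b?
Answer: -7705/6 ≈ -1284.2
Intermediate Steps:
k = -2
D = 100 (D = 10**2 = 100)
u(F, Y) = -100 + F (u(F, Y) = F - 1*100 = F - 100 = -100 + F)
u(-15, -18)*(-201*(-1/(2*(m(4, k) + 7)))) = (-100 - 15)*(-201*(-1/(2*((4 - 2) + 7)))) = -(-23115)/((2 + 7)*(-2)) = -(-23115)/(9*(-2)) = -(-23115)/(-18) = -(-23115)*(-1)/18 = -115*67/6 = -7705/6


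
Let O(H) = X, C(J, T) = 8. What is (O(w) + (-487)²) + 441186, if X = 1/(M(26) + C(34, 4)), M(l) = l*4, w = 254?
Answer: 75975761/112 ≈ 6.7836e+5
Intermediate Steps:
M(l) = 4*l
X = 1/112 (X = 1/(4*26 + 8) = 1/(104 + 8) = 1/112 ≈ 0.0089286)
O(H) = 1/112
(O(w) + (-487)²) + 441186 = (1/112 + (-487)²) + 441186 = (1/112 + 237169) + 441186 = 26562929/112 + 441186 = 75975761/112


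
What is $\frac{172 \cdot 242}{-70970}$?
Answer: $- \frac{20812}{35485} \approx -0.5865$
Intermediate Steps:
$\frac{172 \cdot 242}{-70970} = 41624 \left(- \frac{1}{70970}\right) = - \frac{20812}{35485}$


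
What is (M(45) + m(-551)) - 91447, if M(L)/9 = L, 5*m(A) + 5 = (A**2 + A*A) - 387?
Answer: 30320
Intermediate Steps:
m(A) = -392/5 + 2*A**2/5 (m(A) = -1 + ((A**2 + A*A) - 387)/5 = -1 + ((A**2 + A**2) - 387)/5 = -1 + (2*A**2 - 387)/5 = -1 + (-387 + 2*A**2)/5 = -1 + (-387/5 + 2*A**2/5) = -392/5 + 2*A**2/5)
M(L) = 9*L
(M(45) + m(-551)) - 91447 = (9*45 + (-392/5 + (2/5)*(-551)**2)) - 91447 = (405 + (-392/5 + (2/5)*303601)) - 91447 = (405 + (-392/5 + 607202/5)) - 91447 = (405 + 121362) - 91447 = 121767 - 91447 = 30320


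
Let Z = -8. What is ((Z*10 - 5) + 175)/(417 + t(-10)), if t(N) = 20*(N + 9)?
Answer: 90/397 ≈ 0.22670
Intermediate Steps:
t(N) = 180 + 20*N (t(N) = 20*(9 + N) = 180 + 20*N)
((Z*10 - 5) + 175)/(417 + t(-10)) = ((-8*10 - 5) + 175)/(417 + (180 + 20*(-10))) = ((-80 - 5) + 175)/(417 + (180 - 200)) = (-85 + 175)/(417 - 20) = 90/397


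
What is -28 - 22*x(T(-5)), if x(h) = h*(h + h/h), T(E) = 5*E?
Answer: -13228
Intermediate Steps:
x(h) = h*(1 + h) (x(h) = h*(h + 1) = h*(1 + h))
-28 - 22*x(T(-5)) = -28 - 22*5*(-5)*(1 + 5*(-5)) = -28 - (-550)*(1 - 25) = -28 - (-550)*(-24) = -28 - 22*600 = -28 - 13200 = -13228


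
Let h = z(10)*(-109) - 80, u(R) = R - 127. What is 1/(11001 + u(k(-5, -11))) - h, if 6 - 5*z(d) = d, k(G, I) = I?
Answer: -391063/54315 ≈ -7.1999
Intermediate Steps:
z(d) = 6/5 - d/5
u(R) = -127 + R
h = 36/5 (h = (6/5 - 1/5*10)*(-109) - 80 = (6/5 - 2)*(-109) - 80 = -4/5*(-109) - 80 = 436/5 - 80 = 36/5 ≈ 7.2000)
1/(11001 + u(k(-5, -11))) - h = 1/(11001 + (-127 - 11)) - 1*36/5 = 1/(11001 - 138) - 36/5 = 1/10863 - 36/5 = -391063/54315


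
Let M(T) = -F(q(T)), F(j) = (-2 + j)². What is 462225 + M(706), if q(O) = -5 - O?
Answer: -46144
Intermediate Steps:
M(T) = -(-7 - T)² (M(T) = -(-2 + (-5 - T))² = -(-7 - T)²)
462225 + M(706) = 462225 - (7 + 706)² = 462225 - 1*713² = 462225 - 1*508369 = 462225 - 508369 = -46144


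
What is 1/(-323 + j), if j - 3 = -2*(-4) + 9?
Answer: -1/303 ≈ -0.0033003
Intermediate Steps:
j = 20 (j = 3 + (-2*(-4) + 9) = 3 + (8 + 9) = 3 + 17 = 20)
1/(-323 + j) = 1/(-323 + 20) = 1/(-303) = -1/303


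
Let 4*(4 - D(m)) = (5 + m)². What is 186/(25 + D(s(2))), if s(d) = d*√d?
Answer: 61752/6089 + 14880*√2/6089 ≈ 13.598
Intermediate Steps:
s(d) = d^(3/2)
D(m) = 4 - (5 + m)²/4
186/(25 + D(s(2))) = 186/(25 + (4 - (5 + 2^(3/2))²/4)) = 186/(25 + (4 - (5 + 2*√2)²/4)) = 186/(29 - (5 + 2*√2)²/4)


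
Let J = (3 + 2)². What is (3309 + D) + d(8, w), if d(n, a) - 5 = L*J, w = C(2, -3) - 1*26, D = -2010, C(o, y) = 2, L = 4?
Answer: 1404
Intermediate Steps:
J = 25 (J = 5² = 25)
w = -24 (w = 2 - 1*26 = 2 - 26 = -24)
d(n, a) = 105 (d(n, a) = 5 + 4*25 = 5 + 100 = 105)
(3309 + D) + d(8, w) = (3309 - 2010) + 105 = 1299 + 105 = 1404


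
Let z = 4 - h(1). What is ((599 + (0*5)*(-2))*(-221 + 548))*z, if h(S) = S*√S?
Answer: 587619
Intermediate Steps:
h(S) = S^(3/2)
z = 3 (z = 4 - 1^(3/2) = 4 - 1*1 = 4 - 1 = 3)
((599 + (0*5)*(-2))*(-221 + 548))*z = ((599 + (0*5)*(-2))*(-221 + 548))*3 = ((599 + 0*(-2))*327)*3 = ((599 + 0)*327)*3 = (599*327)*3 = 195873*3 = 587619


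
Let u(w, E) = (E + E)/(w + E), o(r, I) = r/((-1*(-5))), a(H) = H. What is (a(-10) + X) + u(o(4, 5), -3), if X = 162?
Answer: 1702/11 ≈ 154.73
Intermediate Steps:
o(r, I) = r/5
u(w, E) = 2*E/(E + w) (u(w, E) = (2*E)/(E + w) = 2*E/(E + w))
(a(-10) + X) + u(o(4, 5), -3) = (-10 + 162) + 2*(-3)/(-3 + (⅕)*4) = 152 + 2*(-3)/(-3 + ⅘) = 152 + 2*(-3)/(-11/5) = 152 + 2*(-3)*(-5/11) = 152 + 30/11 = 1702/11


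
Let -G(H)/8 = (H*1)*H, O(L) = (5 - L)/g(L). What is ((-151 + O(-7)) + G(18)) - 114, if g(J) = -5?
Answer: -14297/5 ≈ -2859.4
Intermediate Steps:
O(L) = -1 + L/5 (O(L) = (5 - L)/(-5) = (5 - L)*(-1/5) = -1 + L/5)
G(H) = -8*H**2 (G(H) = -8*H*1*H = -8*H*H = -8*H**2)
((-151 + O(-7)) + G(18)) - 114 = ((-151 + (-1 + (1/5)*(-7))) - 8*18**2) - 114 = ((-151 + (-1 - 7/5)) - 8*324) - 114 = ((-151 - 12/5) - 2592) - 114 = (-767/5 - 2592) - 114 = -13727/5 - 114 = -14297/5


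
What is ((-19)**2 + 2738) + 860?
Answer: 3959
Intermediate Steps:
((-19)**2 + 2738) + 860 = (361 + 2738) + 860 = 3099 + 860 = 3959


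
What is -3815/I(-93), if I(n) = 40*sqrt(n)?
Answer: 763*I*sqrt(93)/744 ≈ 9.8899*I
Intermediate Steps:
-3815/I(-93) = -3815*(-I*sqrt(93)/3720) = -(-763)*I*sqrt(93)/744 = 763*I*sqrt(93)/744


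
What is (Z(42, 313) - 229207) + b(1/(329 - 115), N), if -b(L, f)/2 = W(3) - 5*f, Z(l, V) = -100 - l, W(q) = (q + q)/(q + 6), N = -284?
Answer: -696571/3 ≈ -2.3219e+5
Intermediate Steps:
W(q) = 2*q/(6 + q) (W(q) = (2*q)/(6 + q) = 2*q/(6 + q))
b(L, f) = -4/3 + 10*f (b(L, f) = -2*(2*3/(6 + 3) - 5*f) = -2*(2*3/9 - 5*f) = -2*(2*3*(⅑) - 5*f) = -2*(⅔ - 5*f) = -4/3 + 10*f)
(Z(42, 313) - 229207) + b(1/(329 - 115), N) = ((-100 - 1*42) - 229207) + (-4/3 + 10*(-284)) = ((-100 - 42) - 229207) + (-4/3 - 2840) = (-142 - 229207) - 8524/3 = -229349 - 8524/3 = -696571/3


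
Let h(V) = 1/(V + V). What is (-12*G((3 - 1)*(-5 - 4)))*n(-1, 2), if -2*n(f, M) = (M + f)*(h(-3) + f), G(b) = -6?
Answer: 42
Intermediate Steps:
h(V) = 1/(2*V)
n(f, M) = -(-⅙ + f)*(M + f)/2 (n(f, M) = -(M + f)*((½)/(-3) + f)/2 = -(M + f)*((½)*(-⅓) + f)/2 = -(M + f)*(-⅙ + f)/2 = -(-⅙ + f)*(M + f)/2)
(-12*G((3 - 1)*(-5 - 4)))*n(-1, 2) = (-12*(-6))*(-½*(-1)² + (1/12)*2 + (1/12)*(-1) - ½*2*(-1)) = 72*(-½*1 + ⅙ - 1/12 + 1) = 72*(-½ + ⅙ - 1/12 + 1) = 72*(7/12) = 42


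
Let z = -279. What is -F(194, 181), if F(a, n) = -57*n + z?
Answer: 10596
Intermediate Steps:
F(a, n) = -279 - 57*n (F(a, n) = -57*n - 279 = -279 - 57*n)
-F(194, 181) = -(-279 - 57*181) = -(-279 - 10317) = -1*(-10596) = 10596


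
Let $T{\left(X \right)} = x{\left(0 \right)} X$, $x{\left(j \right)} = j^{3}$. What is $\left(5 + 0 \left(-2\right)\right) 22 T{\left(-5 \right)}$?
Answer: $0$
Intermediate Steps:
$T{\left(X \right)} = 0$ ($T{\left(X \right)} = 0^{3} X = 0 X = 0$)
$\left(5 + 0 \left(-2\right)\right) 22 T{\left(-5 \right)} = \left(5 + 0 \left(-2\right)\right) 22 \cdot 0 = \left(5 + 0\right) 22 \cdot 0 = 5 \cdot 22 \cdot 0 = 110 \cdot 0 = 0$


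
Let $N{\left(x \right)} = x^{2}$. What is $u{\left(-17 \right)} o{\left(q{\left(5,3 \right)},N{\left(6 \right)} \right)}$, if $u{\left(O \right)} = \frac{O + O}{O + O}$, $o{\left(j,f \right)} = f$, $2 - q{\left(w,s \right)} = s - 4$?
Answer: $36$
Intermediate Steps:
$q{\left(w,s \right)} = 6 - s$ ($q{\left(w,s \right)} = 2 - \left(s - 4\right) = 2 - \left(-4 + s\right) = 6 - s$)
$u{\left(O \right)} = 1$ ($u{\left(O \right)} = \frac{2 O}{2 O} = 2 O \frac{1}{2 O} = 1$)
$u{\left(-17 \right)} o{\left(q{\left(5,3 \right)},N{\left(6 \right)} \right)} = 1 \cdot 6^{2} = 1 \cdot 36 = 36$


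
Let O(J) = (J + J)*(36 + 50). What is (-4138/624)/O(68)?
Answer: -2069/3649152 ≈ -0.00056698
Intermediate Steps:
O(J) = 172*J (O(J) = (2*J)*86 = 172*J)
(-4138/624)/O(68) = (-4138/624)/((172*68)) = -4138*1/624/11696 = -2069/312*1/11696 = -2069/3649152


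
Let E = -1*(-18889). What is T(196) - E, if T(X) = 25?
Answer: -18864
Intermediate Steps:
E = 18889
T(196) - E = 25 - 1*18889 = 25 - 18889 = -18864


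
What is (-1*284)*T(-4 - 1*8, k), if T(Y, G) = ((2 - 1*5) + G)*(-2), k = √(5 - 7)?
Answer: -1704 + 568*I*√2 ≈ -1704.0 + 803.27*I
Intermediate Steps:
k = I*√2 (k = √(-2) = I*√2 ≈ 1.4142*I)
T(Y, G) = 6 - 2*G (T(Y, G) = ((2 - 5) + G)*(-2) = (-3 + G)*(-2) = 6 - 2*G)
(-1*284)*T(-4 - 1*8, k) = (-1*284)*(6 - 2*I*√2) = -284*(6 - 2*I*√2) = -1704 + 568*I*√2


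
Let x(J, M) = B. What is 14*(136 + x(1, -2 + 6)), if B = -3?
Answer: 1862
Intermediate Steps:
x(J, M) = -3
14*(136 + x(1, -2 + 6)) = 14*(136 - 3) = 14*133 = 1862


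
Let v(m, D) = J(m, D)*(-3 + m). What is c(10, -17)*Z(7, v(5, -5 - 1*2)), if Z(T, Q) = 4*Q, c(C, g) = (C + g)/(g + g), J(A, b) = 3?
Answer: 84/17 ≈ 4.9412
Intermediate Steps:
c(C, g) = (C + g)/(2*g) (c(C, g) = (C + g)/((2*g)) = (C + g)*(1/(2*g)) = (C + g)/(2*g))
v(m, D) = -9 + 3*m (v(m, D) = 3*(-3 + m) = -9 + 3*m)
c(10, -17)*Z(7, v(5, -5 - 1*2)) = ((1/2)*(10 - 17)/(-17))*(4*(-9 + 3*5)) = ((1/2)*(-1/17)*(-7))*(4*(-9 + 15)) = 7*(4*6)/34 = (7/34)*24 = 84/17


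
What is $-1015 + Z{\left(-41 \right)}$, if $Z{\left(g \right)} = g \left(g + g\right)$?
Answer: $2347$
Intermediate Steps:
$Z{\left(g \right)} = 2 g^{2}$ ($Z{\left(g \right)} = g 2 g = 2 g^{2}$)
$-1015 + Z{\left(-41 \right)} = -1015 + 2 \left(-41\right)^{2} = -1015 + 2 \cdot 1681 = -1015 + 3362 = 2347$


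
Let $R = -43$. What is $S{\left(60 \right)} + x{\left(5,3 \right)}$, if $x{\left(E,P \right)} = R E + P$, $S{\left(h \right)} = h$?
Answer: $-152$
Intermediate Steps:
$x{\left(E,P \right)} = P - 43 E$ ($x{\left(E,P \right)} = - 43 E + P = P - 43 E$)
$S{\left(60 \right)} + x{\left(5,3 \right)} = 60 + \left(3 - 215\right) = 60 - 212 = -152$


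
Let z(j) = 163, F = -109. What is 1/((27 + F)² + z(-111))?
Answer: 1/6887 ≈ 0.00014520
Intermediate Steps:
1/((27 + F)² + z(-111)) = 1/((27 - 109)² + 163) = 1/((-82)² + 163) = 1/(6724 + 163) = 1/6887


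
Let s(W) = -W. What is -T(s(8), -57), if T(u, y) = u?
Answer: 8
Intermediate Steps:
-T(s(8), -57) = -(-1)*8 = -1*(-8) = 8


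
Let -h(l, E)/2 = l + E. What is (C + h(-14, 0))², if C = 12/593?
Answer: 276091456/351649 ≈ 785.13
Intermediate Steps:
C = 12/593 (C = 12*(1/593) = 12/593 ≈ 0.020236)
h(l, E) = -2*E - 2*l (h(l, E) = -2*(l + E) = -2*(E + l) = -2*E - 2*l)
(C + h(-14, 0))² = (12/593 + (-2*0 - 2*(-14)))² = (12/593 + (0 + 28))² = (12/593 + 28)² = (16616/593)² = 276091456/351649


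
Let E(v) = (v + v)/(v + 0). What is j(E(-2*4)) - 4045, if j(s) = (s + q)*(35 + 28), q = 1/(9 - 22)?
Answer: -51010/13 ≈ -3923.8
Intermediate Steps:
q = -1/13 (q = 1/(-13) = -1/13 ≈ -0.076923)
E(v) = 2 (E(v) = (2*v)/v = 2)
j(s) = -63/13 + 63*s (j(s) = (s - 1/13)*(35 + 28) = (-1/13 + s)*63 = -63/13 + 63*s)
j(E(-2*4)) - 4045 = (-63/13 + 63*2) - 4045 = (-63/13 + 126) - 4045 = 1575/13 - 4045 = -51010/13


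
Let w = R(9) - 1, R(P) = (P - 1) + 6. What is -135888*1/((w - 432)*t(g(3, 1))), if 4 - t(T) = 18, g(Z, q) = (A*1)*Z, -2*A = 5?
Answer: -67944/2933 ≈ -23.165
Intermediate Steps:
A = -5/2 (A = -½*5 = -5/2 ≈ -2.5000)
R(P) = 5 + P (R(P) = (-1 + P) + 6 = 5 + P)
g(Z, q) = -5*Z/2 (g(Z, q) = (-5/2*1)*Z = -5*Z/2)
t(T) = -14 (t(T) = 4 - 1*18 = 4 - 18 = -14)
w = 13 (w = (5 + 9) - 1 = 14 - 1 = 13)
-135888*1/((w - 432)*t(g(3, 1))) = -135888*(-1/(14*(13 - 432))) = -135888/((-419*(-14))) = -135888/5866 = -135888*1/5866 = -67944/2933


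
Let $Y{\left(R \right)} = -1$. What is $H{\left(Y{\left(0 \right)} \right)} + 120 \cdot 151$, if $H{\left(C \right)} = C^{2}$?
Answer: $18121$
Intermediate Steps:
$H{\left(Y{\left(0 \right)} \right)} + 120 \cdot 151 = \left(-1\right)^{2} + 120 \cdot 151 = 1 + 18120 = 18121$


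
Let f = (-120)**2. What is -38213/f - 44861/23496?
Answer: -64327127/14097600 ≈ -4.5630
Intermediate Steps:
f = 14400
-38213/f - 44861/23496 = -38213/14400 - 44861/23496 = -64327127/14097600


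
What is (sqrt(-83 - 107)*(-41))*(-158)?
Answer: 6478*I*sqrt(190) ≈ 89293.0*I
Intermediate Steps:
(sqrt(-83 - 107)*(-41))*(-158) = (sqrt(-190)*(-41))*(-158) = ((I*sqrt(190))*(-41))*(-158) = -41*I*sqrt(190)*(-158) = 6478*I*sqrt(190)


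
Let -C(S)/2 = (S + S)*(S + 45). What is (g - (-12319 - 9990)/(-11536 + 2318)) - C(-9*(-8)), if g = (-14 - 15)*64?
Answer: 293478811/9218 ≈ 31838.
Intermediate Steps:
g = -1856 (g = -29*64 = -1856)
C(S) = -4*S*(45 + S) (C(S) = -2*(S + S)*(S + 45) = -2*2*S*(45 + S) = -4*S*(45 + S))
(g - (-12319 - 9990)/(-11536 + 2318)) - C(-9*(-8)) = (-1856 - (-12319 - 9990)/(-11536 + 2318)) - (-4)*(-9*(-8))*(45 - 9*(-8)) = (-1856 - (-22309)/(-9218)) - (-4)*72*(45 + 72) = (-1856 - (-22309)*(-1)/9218) - (-4)*72*117 = (-1856 - 1*22309/9218) - 1*(-33696) = (-1856 - 22309/9218) + 33696 = -17130917/9218 + 33696 = 293478811/9218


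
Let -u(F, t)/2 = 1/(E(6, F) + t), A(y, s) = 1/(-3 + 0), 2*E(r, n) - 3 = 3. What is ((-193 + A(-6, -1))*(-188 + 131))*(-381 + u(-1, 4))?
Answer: -29412380/7 ≈ -4.2018e+6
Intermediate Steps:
E(r, n) = 3 (E(r, n) = 3/2 + (1/2)*3 = 3/2 + 3/2 = 3)
A(y, s) = -1/3 (A(y, s) = 1/(-3) = -1/3)
u(F, t) = -2/(3 + t)
((-193 + A(-6, -1))*(-188 + 131))*(-381 + u(-1, 4)) = ((-193 - 1/3)*(-188 + 131))*(-381 - 2/(3 + 4)) = (-580/3*(-57))*(-381 - 2/7) = 11020*(-381 - 2*1/7) = 11020*(-381 - 2/7) = 11020*(-2669/7) = -29412380/7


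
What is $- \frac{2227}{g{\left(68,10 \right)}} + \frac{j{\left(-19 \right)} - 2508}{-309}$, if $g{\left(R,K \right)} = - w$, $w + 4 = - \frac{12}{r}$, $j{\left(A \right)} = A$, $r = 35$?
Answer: $- \frac{23700901}{46968} \approx -504.62$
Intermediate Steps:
$w = - \frac{152}{35}$ ($w = -4 - \frac{12}{35} = - \frac{152}{35} \approx -4.3429$)
$g{\left(R,K \right)} = \frac{152}{35}$ ($g{\left(R,K \right)} = \left(-1\right) \left(- \frac{152}{35}\right) = \frac{152}{35}$)
$- \frac{2227}{g{\left(68,10 \right)}} + \frac{j{\left(-19 \right)} - 2508}{-309} = - \frac{2227}{\frac{152}{35}} + \frac{-19 - 2508}{-309} = \left(-2227\right) \frac{35}{152} + \left(-19 - 2508\right) \left(- \frac{1}{309}\right) = - \frac{77945}{152} - - \frac{2527}{309} = - \frac{77945}{152} + \frac{2527}{309} = - \frac{23700901}{46968}$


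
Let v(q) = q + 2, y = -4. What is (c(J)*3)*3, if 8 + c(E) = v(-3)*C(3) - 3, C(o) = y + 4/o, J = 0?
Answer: -75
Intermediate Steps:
C(o) = -4 + 4/o
v(q) = 2 + q
c(E) = -25/3 (c(E) = -8 + ((2 - 3)*(-4 + 4/3) - 3) = -8 + (-(-4 + 4*(⅓)) - 3) = -8 + (-(-4 + 4/3) - 3) = -8 + (-1*(-8/3) - 3) = -8 + (8/3 - 3) = -8 - ⅓ = -25/3)
(c(J)*3)*3 = -25/3*3*3 = -25*3 = -75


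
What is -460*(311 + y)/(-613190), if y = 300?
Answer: 28106/61319 ≈ 0.45836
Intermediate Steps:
-460*(311 + y)/(-613190) = -460*(311 + 300)/(-613190) = -460*611*(-1/613190) = -281060*(-1/613190) = 28106/61319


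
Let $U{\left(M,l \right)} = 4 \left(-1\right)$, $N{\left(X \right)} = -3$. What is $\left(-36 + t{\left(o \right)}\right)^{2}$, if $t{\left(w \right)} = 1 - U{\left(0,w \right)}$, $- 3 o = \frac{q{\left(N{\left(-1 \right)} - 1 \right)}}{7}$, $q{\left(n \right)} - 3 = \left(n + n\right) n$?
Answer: $961$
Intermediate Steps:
$q{\left(n \right)} = 3 + 2 n^{2}$ ($q{\left(n \right)} = 3 + \left(n + n\right) n = 3 + 2 n n = 3 + 2 n^{2}$)
$o = - \frac{5}{3}$ ($o = - \frac{\left(3 + 2 \left(-3 - 1\right)^{2}\right) \frac{1}{7}}{3} = - \frac{\left(3 + 2 \left(-4\right)^{2}\right) \frac{1}{7}}{3} = - \frac{\left(3 + 2 \cdot 16\right) \frac{1}{7}}{3} = - \frac{\left(3 + 32\right) \frac{1}{7}}{3} = - \frac{35 \cdot \frac{1}{7}}{3} = \left(- \frac{1}{3}\right) 5 = - \frac{5}{3} \approx -1.6667$)
$U{\left(M,l \right)} = -4$
$t{\left(w \right)} = 5$ ($t{\left(w \right)} = 1 - -4 = 1 + 4 = 5$)
$\left(-36 + t{\left(o \right)}\right)^{2} = \left(-36 + 5\right)^{2} = \left(-31\right)^{2} = 961$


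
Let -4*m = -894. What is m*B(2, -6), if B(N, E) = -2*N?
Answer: -894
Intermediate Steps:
m = 447/2 (m = -1/4*(-894) = 447/2 ≈ 223.50)
m*B(2, -6) = 447*(-2*2)/2 = (447/2)*(-4) = -894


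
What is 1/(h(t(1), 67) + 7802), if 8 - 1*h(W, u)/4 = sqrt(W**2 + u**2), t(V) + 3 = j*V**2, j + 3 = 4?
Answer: 3917/30649834 + sqrt(4493)/15324917 ≈ 0.00013217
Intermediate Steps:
j = 1 (j = -3 + 4 = 1)
t(V) = -3 + V**2 (t(V) = -3 + 1*V**2 = -3 + V**2)
h(W, u) = 32 - 4*sqrt(W**2 + u**2)
1/(h(t(1), 67) + 7802) = 1/((32 - 4*sqrt((-3 + 1**2)**2 + 67**2)) + 7802) = 1/((32 - 4*sqrt((-3 + 1)**2 + 4489)) + 7802) = 1/((32 - 4*sqrt((-2)**2 + 4489)) + 7802) = 1/((32 - 4*sqrt(4 + 4489)) + 7802) = 1/((32 - 4*sqrt(4493)) + 7802) = 1/(7834 - 4*sqrt(4493))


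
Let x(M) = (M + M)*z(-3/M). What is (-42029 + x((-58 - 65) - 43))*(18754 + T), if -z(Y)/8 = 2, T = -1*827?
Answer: -658225659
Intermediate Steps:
T = -827
z(Y) = -16 (z(Y) = -8*2 = -16)
x(M) = -32*M (x(M) = (M + M)*(-16) = (2*M)*(-16) = -32*M)
(-42029 + x((-58 - 65) - 43))*(18754 + T) = (-42029 - 32*((-58 - 65) - 43))*(18754 - 827) = (-42029 - 32*(-123 - 43))*17927 = (-42029 - 32*(-166))*17927 = (-42029 + 5312)*17927 = -36717*17927 = -658225659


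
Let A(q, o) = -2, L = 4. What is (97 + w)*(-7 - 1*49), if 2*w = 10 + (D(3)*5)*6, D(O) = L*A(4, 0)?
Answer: 1008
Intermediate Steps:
D(O) = -8 (D(O) = 4*(-2) = -8)
w = -115 (w = (10 - 8*5*6)/2 = (10 - 40*6)/2 = (10 - 240)/2 = (½)*(-230) = -115)
(97 + w)*(-7 - 1*49) = (97 - 115)*(-7 - 1*49) = -18*(-7 - 49) = -18*(-56) = 1008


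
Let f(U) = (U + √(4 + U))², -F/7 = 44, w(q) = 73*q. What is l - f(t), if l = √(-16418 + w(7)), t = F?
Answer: -94560 + I*√15907 + 2464*I*√19 ≈ -94560.0 + 10866.0*I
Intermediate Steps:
F = -308 (F = -7*44 = -308)
t = -308
l = I*√15907 (l = √(-16418 + 73*7) = √(-16418 + 511) = √(-15907) = I*√15907 ≈ 126.12*I)
l - f(t) = I*√15907 - (-308 + √(4 - 308))² = I*√15907 - (-308 + √(-304))² = I*√15907 - (-308 + 4*I*√19)² = -(-308 + 4*I*√19)² + I*√15907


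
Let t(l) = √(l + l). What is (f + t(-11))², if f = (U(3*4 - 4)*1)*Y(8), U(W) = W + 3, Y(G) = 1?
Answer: (11 + I*√22)² ≈ 99.0 + 103.19*I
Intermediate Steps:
t(l) = √2*√l (t(l) = √(2*l) = √2*√l)
U(W) = 3 + W
f = 11 (f = ((3 + (3*4 - 4))*1)*1 = ((3 + (12 - 4))*1)*1 = ((3 + 8)*1)*1 = (11*1)*1 = 11*1 = 11)
(f + t(-11))² = (11 + √2*√(-11))² = (11 + √2*(I*√11))² = (11 + I*√22)²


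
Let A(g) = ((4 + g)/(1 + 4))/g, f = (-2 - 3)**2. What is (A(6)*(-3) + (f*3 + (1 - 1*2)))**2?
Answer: 5329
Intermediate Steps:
f = 25 (f = (-5)**2 = 25)
A(g) = (4/5 + g/5)/g (A(g) = ((4 + g)/5)/g = ((4 + g)*(1/5))/g = (4/5 + g/5)/g)
(A(6)*(-3) + (f*3 + (1 - 1*2)))**2 = (((1/5)*(4 + 6)/6)*(-3) + (25*3 + (1 - 1*2)))**2 = (((1/5)*(1/6)*10)*(-3) + (75 + (1 - 2)))**2 = ((1/3)*(-3) + (75 - 1))**2 = (-1 + 74)**2 = 73**2 = 5329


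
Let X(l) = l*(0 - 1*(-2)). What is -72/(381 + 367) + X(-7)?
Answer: -2636/187 ≈ -14.096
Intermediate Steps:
X(l) = 2*l (X(l) = l*(0 + 2) = l*2 = 2*l)
-72/(381 + 367) + X(-7) = -72/(381 + 367) + 2*(-7) = -72/748 - 14 = -72*1/748 - 14 = -18/187 - 14 = -2636/187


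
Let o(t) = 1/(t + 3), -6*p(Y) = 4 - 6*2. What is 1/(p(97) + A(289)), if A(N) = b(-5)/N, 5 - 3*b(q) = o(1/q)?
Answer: 12138/16249 ≈ 0.74700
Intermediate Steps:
p(Y) = 4/3 (p(Y) = -(4 - 6*2)/6 = -(4 - 12)/6 = -⅙*(-8) = 4/3)
o(t) = 1/(3 + t)
b(q) = 5/3 - 1/(3*(3 + 1/q))
A(N) = 65/(42*N) (A(N) = ((5 + 14*(-5))/(3*(1 + 3*(-5))))/N = ((5 - 70)/(3*(1 - 15)))/N = ((⅓)*(-65)/(-14))/N = ((⅓)*(-1/14)*(-65))/N = 65/(42*N))
1/(p(97) + A(289)) = 1/(4/3 + (65/42)/289) = 1/(4/3 + (65/42)*(1/289)) = 1/(4/3 + 65/12138) = 1/(16249/12138) = 12138/16249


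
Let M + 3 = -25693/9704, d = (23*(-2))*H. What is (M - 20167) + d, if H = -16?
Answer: -188613229/9704 ≈ -19437.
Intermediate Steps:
d = 736 (d = (23*(-2))*(-16) = -46*(-16) = 736)
M = -54805/9704 (M = -3 - 25693/9704 = -54805/9704 ≈ -5.6477)
(M - 20167) + d = (-54805/9704 - 20167) + 736 = -195755373/9704 + 736 = -188613229/9704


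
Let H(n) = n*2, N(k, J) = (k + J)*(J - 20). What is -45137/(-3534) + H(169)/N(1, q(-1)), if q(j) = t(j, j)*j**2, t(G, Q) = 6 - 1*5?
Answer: 13703/3534 ≈ 3.8775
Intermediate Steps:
t(G, Q) = 1 (t(G, Q) = 6 - 5 = 1)
q(j) = j**2 (q(j) = 1*j**2 = j**2)
N(k, J) = (-20 + J)*(J + k) (N(k, J) = (J + k)*(-20 + J) = (-20 + J)*(J + k))
H(n) = 2*n
-45137/(-3534) + H(169)/N(1, q(-1)) = -45137/(-3534) + (2*169)/(((-1)**2)**2 - 20*(-1)**2 - 20*1 + (-1)**2*1) = -45137*(-1/3534) + 338/(1**2 - 20*1 - 20 + 1*1) = 45137/3534 + 338/(1 - 20 - 20 + 1) = 45137/3534 + 338/(-38) = 45137/3534 + 338*(-1/38) = 45137/3534 - 169/19 = 13703/3534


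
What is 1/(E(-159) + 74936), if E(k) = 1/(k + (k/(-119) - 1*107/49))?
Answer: 133153/9977952375 ≈ 1.3345e-5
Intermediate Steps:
E(k) = 1/(-107/49 + 118*k/119) (E(k) = 1/(k + (k*(-1/119) - 107*1/49)) = 1/(k + (-k/119 - 107/49)) = 1/(k + (-107/49 - k/119)) = 1/(-107/49 + 118*k/119))
1/(E(-159) + 74936) = 1/(833/(-1819 + 826*(-159)) + 74936) = 1/(833/(-1819 - 131334) + 74936) = 1/(833/(-133153) + 74936) = 1/(833*(-1/133153) + 74936) = 1/(-833/133153 + 74936) = 1/(9977952375/133153) = 133153/9977952375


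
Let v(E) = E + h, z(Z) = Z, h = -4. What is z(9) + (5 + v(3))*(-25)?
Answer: -91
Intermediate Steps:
v(E) = -4 + E (v(E) = E - 4 = -4 + E)
z(9) + (5 + v(3))*(-25) = 9 + (5 + (-4 + 3))*(-25) = 9 + (5 - 1)*(-25) = 9 + 4*(-25) = 9 - 100 = -91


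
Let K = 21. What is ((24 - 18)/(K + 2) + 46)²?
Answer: 1132096/529 ≈ 2140.1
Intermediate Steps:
((24 - 18)/(K + 2) + 46)² = ((24 - 18)/(21 + 2) + 46)² = (6/23 + 46)² = (1064/23)² = 1132096/529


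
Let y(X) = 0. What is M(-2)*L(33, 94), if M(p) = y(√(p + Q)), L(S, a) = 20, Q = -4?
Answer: 0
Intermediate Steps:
M(p) = 0
M(-2)*L(33, 94) = 0*20 = 0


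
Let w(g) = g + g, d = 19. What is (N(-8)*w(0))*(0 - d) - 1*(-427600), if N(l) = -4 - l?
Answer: 427600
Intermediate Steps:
w(g) = 2*g
(N(-8)*w(0))*(0 - d) - 1*(-427600) = ((-4 - 1*(-8))*(2*0))*(0 - 1*19) - 1*(-427600) = ((-4 + 8)*0)*(0 - 19) + 427600 = (4*0)*(-19) + 427600 = 0*(-19) + 427600 = 0 + 427600 = 427600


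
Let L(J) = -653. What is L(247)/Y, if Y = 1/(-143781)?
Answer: 93888993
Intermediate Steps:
Y = -1/143781 ≈ -6.9550e-6
L(247)/Y = -653/(-1/143781) = -653*(-143781) = 93888993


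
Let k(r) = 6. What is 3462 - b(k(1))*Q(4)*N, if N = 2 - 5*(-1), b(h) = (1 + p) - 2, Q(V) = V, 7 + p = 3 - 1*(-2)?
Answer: 3546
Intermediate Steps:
p = -2 (p = -7 + (3 - 1*(-2)) = -7 + (3 + 2) = -7 + 5 = -2)
b(h) = -3 (b(h) = (1 - 2) - 2 = -1 - 2 = -3)
N = 7 (N = 2 + 5 = 7)
3462 - b(k(1))*Q(4)*N = 3462 - (-3*4)*7 = 3462 - (-12)*7 = 3462 - 1*(-84) = 3462 + 84 = 3546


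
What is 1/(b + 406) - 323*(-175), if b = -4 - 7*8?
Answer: 19557651/346 ≈ 56525.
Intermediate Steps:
b = -60 (b = -4 - 56 = -60)
1/(b + 406) - 323*(-175) = 1/(-60 + 406) - 323*(-175) = 1/346 + 56525 = 19557651/346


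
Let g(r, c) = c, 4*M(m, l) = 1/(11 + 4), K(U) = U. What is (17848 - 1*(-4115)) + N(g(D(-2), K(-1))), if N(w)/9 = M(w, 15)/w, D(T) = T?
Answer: 439257/20 ≈ 21963.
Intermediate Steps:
M(m, l) = 1/60 (M(m, l) = 1/(4*(11 + 4)) = (¼)/15 = (¼)*(1/15) = 1/60)
N(w) = 3/(20*w) (N(w) = 9*(1/(60*w)) = 3/(20*w))
(17848 - 1*(-4115)) + N(g(D(-2), K(-1))) = (17848 - 1*(-4115)) + (3/20)/(-1) = (17848 + 4115) + (3/20)*(-1) = 21963 - 3/20 = 439257/20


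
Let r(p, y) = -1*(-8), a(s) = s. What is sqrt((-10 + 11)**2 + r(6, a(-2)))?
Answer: 3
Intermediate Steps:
r(p, y) = 8
sqrt((-10 + 11)**2 + r(6, a(-2))) = sqrt((-10 + 11)**2 + 8) = sqrt(1**2 + 8) = sqrt(1 + 8) = sqrt(9) = 3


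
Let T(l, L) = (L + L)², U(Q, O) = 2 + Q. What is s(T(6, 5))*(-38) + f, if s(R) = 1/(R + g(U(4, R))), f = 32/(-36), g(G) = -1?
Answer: -14/11 ≈ -1.2727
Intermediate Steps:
f = -8/9 (f = 32*(-1/36) = -8/9 ≈ -0.88889)
T(l, L) = 4*L² (T(l, L) = (2*L)² = 4*L²)
s(R) = 1/(-1 + R) (s(R) = 1/(R - 1) = 1/(-1 + R))
s(T(6, 5))*(-38) + f = -38/(-1 + 4*5²) - 8/9 = -38/(-1 + 4*25) - 8/9 = -38/(-1 + 100) - 8/9 = -38/99 - 8/9 = -14/11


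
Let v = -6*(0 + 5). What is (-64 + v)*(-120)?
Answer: 11280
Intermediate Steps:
v = -30 (v = -6*5 = -30)
(-64 + v)*(-120) = (-64 - 30)*(-120) = -94*(-120) = 11280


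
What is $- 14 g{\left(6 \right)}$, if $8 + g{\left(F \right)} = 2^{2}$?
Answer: $56$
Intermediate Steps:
$g{\left(F \right)} = -4$ ($g{\left(F \right)} = -8 + 2^{2} = -8 + 4 = -4$)
$- 14 g{\left(6 \right)} = \left(-14\right) \left(-4\right) = 56$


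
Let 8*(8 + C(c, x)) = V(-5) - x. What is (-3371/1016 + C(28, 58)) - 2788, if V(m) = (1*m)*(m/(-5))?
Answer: -713027/254 ≈ -2807.2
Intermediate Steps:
V(m) = -m**2/5 (V(m) = m*(m*(-1/5)) = m*(-m/5) = -m**2/5)
C(c, x) = -69/8 - x/8 (C(c, x) = -8 + (-1/5*(-5)**2 - x)/8 = -8 + (-1/5*25 - x)/8 = -8 + (-5 - x)/8 = -8 + (-5/8 - x/8) = -69/8 - x/8)
(-3371/1016 + C(28, 58)) - 2788 = (-3371/1016 + (-69/8 - 1/8*58)) - 2788 = (-3371*1/1016 + (-69/8 - 29/4)) - 2788 = (-3371/1016 - 127/8) - 2788 = -4875/254 - 2788 = -713027/254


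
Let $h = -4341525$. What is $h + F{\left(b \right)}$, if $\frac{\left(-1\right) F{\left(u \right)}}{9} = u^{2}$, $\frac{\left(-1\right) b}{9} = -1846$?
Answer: $-2488566489$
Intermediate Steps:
$b = 16614$ ($b = \left(-9\right) \left(-1846\right) = 16614$)
$F{\left(u \right)} = - 9 u^{2}$
$h + F{\left(b \right)} = -4341525 - 9 \cdot 16614^{2} = -4341525 - 2484224964 = -2488566489$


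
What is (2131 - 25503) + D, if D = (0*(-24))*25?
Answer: -23372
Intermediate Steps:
D = 0 (D = 0*25 = 0)
(2131 - 25503) + D = (2131 - 25503) + 0 = -23372 + 0 = -23372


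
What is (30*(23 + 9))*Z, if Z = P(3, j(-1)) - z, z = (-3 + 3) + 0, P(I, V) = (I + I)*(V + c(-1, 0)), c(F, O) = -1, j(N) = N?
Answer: -11520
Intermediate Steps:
P(I, V) = 2*I*(-1 + V) (P(I, V) = (I + I)*(V - 1) = (2*I)*(-1 + V) = 2*I*(-1 + V))
z = 0 (z = 0 + 0 = 0)
Z = -12 (Z = 2*3*(-1 - 1) - 1*0 = 2*3*(-2) + 0 = -12 + 0 = -12)
(30*(23 + 9))*Z = (30*(23 + 9))*(-12) = (30*32)*(-12) = 960*(-12) = -11520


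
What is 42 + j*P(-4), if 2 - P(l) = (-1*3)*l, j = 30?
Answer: -258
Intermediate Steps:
P(l) = 2 + 3*l (P(l) = 2 - (-1*3)*l = 2 - (-3)*l = 2 + 3*l)
42 + j*P(-4) = 42 + 30*(2 + 3*(-4)) = 42 + 30*(2 - 12) = 42 + 30*(-10) = 42 - 300 = -258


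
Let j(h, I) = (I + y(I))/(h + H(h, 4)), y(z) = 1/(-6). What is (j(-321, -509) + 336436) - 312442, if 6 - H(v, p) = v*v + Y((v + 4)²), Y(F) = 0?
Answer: 14879546239/620136 ≈ 23994.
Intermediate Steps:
H(v, p) = 6 - v² (H(v, p) = 6 - (v*v + 0) = 6 - (v² + 0) = 6 - v²)
y(z) = -⅙
j(h, I) = (-⅙ + I)/(6 + h - h²) (j(h, I) = (I - ⅙)/(h + (6 - h²)) = (-⅙ + I)/(6 + h - h²))
(j(-321, -509) + 336436) - 312442 = ((-⅙ - 509)/(6 - 321 - 1*(-321)²) + 336436) - 312442 = (-3055/6/(6 - 321 - 1*103041) + 336436) - 312442 = (-3055/6/(6 - 321 - 103041) + 336436) - 312442 = (-3055/6/(-103356) + 336436) - 312442 = (-1/103356*(-3055/6) + 336436) - 312442 = (3055/620136 + 336436) - 312442 = 208636078351/620136 - 312442 = 14879546239/620136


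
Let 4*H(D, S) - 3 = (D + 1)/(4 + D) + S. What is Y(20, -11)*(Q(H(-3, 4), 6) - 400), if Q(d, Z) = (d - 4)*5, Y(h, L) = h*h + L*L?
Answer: -862255/4 ≈ -2.1556e+5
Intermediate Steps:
Y(h, L) = L² + h² (Y(h, L) = h² + L² = L² + h²)
H(D, S) = ¾ + S/4 + (1 + D)/(4*(4 + D)) (H(D, S) = ¾ + ((D + 1)/(4 + D) + S)/4 = ¾ + ((1 + D)/(4 + D) + S)/4 = ¾ + (S + (1 + D)/(4 + D))/4 = ¾ + (S/4 + (1 + D)/(4*(4 + D))) = ¾ + S/4 + (1 + D)/(4*(4 + D)))
Q(d, Z) = -20 + 5*d (Q(d, Z) = (-4 + d)*5 = -20 + 5*d)
Y(20, -11)*(Q(H(-3, 4), 6) - 400) = ((-11)² + 20²)*((-20 + 5*((13/4 - 3 + 4 + (¼)*(-3)*4)/(4 - 3))) - 400) = (121 + 400)*((-20 + 5*((13/4 - 3 + 4 - 3)/1)) - 400) = 521*((-20 + 5*(1*(5/4))) - 400) = 521*((-20 + 5*(5/4)) - 400) = 521*((-20 + 25/4) - 400) = 521*(-55/4 - 400) = 521*(-1655/4) = -862255/4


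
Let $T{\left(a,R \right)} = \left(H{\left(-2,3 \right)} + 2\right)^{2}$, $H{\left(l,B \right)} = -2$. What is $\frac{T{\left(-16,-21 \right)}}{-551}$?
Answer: $0$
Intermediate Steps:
$T{\left(a,R \right)} = 0$ ($T{\left(a,R \right)} = \left(-2 + 2\right)^{2} = 0^{2} = 0$)
$\frac{T{\left(-16,-21 \right)}}{-551} = \frac{0}{-551} = 0 \left(- \frac{1}{551}\right) = 0$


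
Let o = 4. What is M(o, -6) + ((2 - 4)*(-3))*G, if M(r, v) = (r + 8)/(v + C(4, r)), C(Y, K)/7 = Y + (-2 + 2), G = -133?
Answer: -8772/11 ≈ -797.45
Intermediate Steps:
C(Y, K) = 7*Y (C(Y, K) = 7*(Y + (-2 + 2)) = 7*(Y + 0) = 7*Y)
M(r, v) = (8 + r)/(28 + v) (M(r, v) = (r + 8)/(v + 7*4) = (8 + r)/(v + 28) = (8 + r)/(28 + v))
M(o, -6) + ((2 - 4)*(-3))*G = (8 + 4)/(28 - 6) + ((2 - 4)*(-3))*(-133) = 12/22 - 2*(-3)*(-133) = (1/22)*12 + 6*(-133) = 6/11 - 798 = -8772/11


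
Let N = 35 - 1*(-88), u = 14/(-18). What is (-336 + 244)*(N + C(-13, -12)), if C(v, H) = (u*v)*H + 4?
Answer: -1564/3 ≈ -521.33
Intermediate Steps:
u = -7/9 (u = 14*(-1/18) = -7/9 ≈ -0.77778)
N = 123 (N = 35 + 88 = 123)
C(v, H) = 4 - 7*H*v/9 (C(v, H) = (-7*v/9)*H + 4 = -7*H*v/9 + 4 = 4 - 7*H*v/9)
(-336 + 244)*(N + C(-13, -12)) = (-336 + 244)*(123 + (4 - 7/9*(-12)*(-13))) = -92*(123 + (4 - 364/3)) = -92*(123 - 352/3) = -92*17/3 = -1564/3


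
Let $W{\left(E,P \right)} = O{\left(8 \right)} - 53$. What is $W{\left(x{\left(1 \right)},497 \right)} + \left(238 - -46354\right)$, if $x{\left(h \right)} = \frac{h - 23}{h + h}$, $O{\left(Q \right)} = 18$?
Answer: $46557$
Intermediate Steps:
$x{\left(h \right)} = \frac{-23 + h}{2 h}$
$W{\left(E,P \right)} = -35$ ($W{\left(E,P \right)} = 18 - 53 = -35$)
$W{\left(x{\left(1 \right)},497 \right)} + \left(238 - -46354\right) = -35 + \left(238 - -46354\right) = -35 + \left(238 + 46354\right) = -35 + 46592 = 46557$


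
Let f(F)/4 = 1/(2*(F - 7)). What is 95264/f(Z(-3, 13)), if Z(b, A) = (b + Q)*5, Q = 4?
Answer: -95264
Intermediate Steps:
Z(b, A) = 20 + 5*b (Z(b, A) = (b + 4)*5 = (4 + b)*5 = 20 + 5*b)
f(F) = 4/(-14 + 2*F) (f(F) = 4/((2*(F - 7))) = 4/((2*(-7 + F))) = 4/(-14 + 2*F))
95264/f(Z(-3, 13)) = 95264/((2/(-7 + (20 + 5*(-3))))) = 95264/((2/(-7 + (20 - 15)))) = 95264/((2/(-7 + 5))) = 95264/((2/(-2))) = 95264/((2*(-½))) = 95264/(-1) = 95264*(-1) = -95264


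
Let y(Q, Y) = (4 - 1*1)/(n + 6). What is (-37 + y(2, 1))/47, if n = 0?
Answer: -73/94 ≈ -0.77660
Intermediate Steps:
y(Q, Y) = ½ (y(Q, Y) = (4 - 1*1)/(0 + 6) = (4 - 1)/6 = 3*(⅙) = ½)
(-37 + y(2, 1))/47 = (-37 + ½)/47 = -73/2*1/47 = -73/94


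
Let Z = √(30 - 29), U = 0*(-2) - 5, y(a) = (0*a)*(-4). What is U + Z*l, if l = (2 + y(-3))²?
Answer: -1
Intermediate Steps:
y(a) = 0 (y(a) = 0*(-4) = 0)
l = 4 (l = (2 + 0)² = 2² = 4)
U = -5 (U = 0 - 5 = -5)
Z = 1 (Z = √1 = 1)
U + Z*l = -5 + 1*4 = -5 + 4 = -1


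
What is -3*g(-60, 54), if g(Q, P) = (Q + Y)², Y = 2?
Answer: -10092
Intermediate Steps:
g(Q, P) = (2 + Q)² (g(Q, P) = (Q + 2)² = (2 + Q)²)
-3*g(-60, 54) = -3*(2 - 60)² = -3*(-58)² = -3*3364 = -10092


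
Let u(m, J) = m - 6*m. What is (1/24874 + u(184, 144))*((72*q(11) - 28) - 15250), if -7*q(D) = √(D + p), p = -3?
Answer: 174811479481/12437 + 1647653688*√2/87059 ≈ 1.4083e+7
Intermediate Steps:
q(D) = -√(-3 + D)/7 (q(D) = -√(D - 3)/7 = -√(-3 + D)/7)
u(m, J) = -5*m
(1/24874 + u(184, 144))*((72*q(11) - 28) - 15250) = (1/24874 - 5*184)*((72*(-√(-3 + 11)/7) - 28) - 15250) = (1/24874 - 920)*((72*(-2*√2/7) - 28) - 15250) = -22884079*((72*(-2*√2/7) - 28) - 15250)/24874 = -22884079*((-144*√2/7 - 28) - 15250)/24874 = -22884079*((-28 - 144*√2/7) - 15250)/24874 = -22884079*(-15278 - 144*√2/7)/24874 = 174811479481/12437 + 1647653688*√2/87059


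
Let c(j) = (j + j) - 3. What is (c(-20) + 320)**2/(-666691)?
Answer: -76729/666691 ≈ -0.11509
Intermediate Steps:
c(j) = -3 + 2*j (c(j) = 2*j - 3 = -3 + 2*j)
(c(-20) + 320)**2/(-666691) = ((-3 + 2*(-20)) + 320)**2/(-666691) = ((-3 - 40) + 320)**2*(-1/666691) = (-43 + 320)**2*(-1/666691) = 277**2*(-1/666691) = 76729*(-1/666691) = -76729/666691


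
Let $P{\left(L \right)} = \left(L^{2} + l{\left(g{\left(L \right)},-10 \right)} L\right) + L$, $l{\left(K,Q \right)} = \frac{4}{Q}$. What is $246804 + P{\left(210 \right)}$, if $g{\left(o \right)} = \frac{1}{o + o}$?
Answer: $291030$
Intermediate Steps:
$g{\left(o \right)} = \frac{1}{2 o}$
$P{\left(L \right)} = L^{2} + \frac{3 L}{5}$ ($P{\left(L \right)} = \left(L^{2} + \frac{4}{-10} L\right) + L = \left(L^{2} + 4 \left(- \frac{1}{10}\right) L\right) + L = \left(L^{2} - \frac{2 L}{5}\right) + L = L^{2} + \frac{3 L}{5}$)
$246804 + P{\left(210 \right)} = 246804 + \frac{1}{5} \cdot 210 \left(3 + 5 \cdot 210\right) = 246804 + \frac{1}{5} \cdot 210 \left(3 + 1050\right) = 246804 + \frac{1}{5} \cdot 210 \cdot 1053 = 246804 + 44226 = 291030$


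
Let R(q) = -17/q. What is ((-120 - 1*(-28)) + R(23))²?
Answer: 4549689/529 ≈ 8600.5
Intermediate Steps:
((-120 - 1*(-28)) + R(23))² = ((-120 - 1*(-28)) - 17/23)² = ((-120 + 28) - 17*1/23)² = (-92 - 17/23)² = (-2133/23)² = 4549689/529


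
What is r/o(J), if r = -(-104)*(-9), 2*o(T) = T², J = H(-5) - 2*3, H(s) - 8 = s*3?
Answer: -144/13 ≈ -11.077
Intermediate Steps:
H(s) = 8 + 3*s (H(s) = 8 + s*3 = 8 + 3*s)
J = -13 (J = (8 + 3*(-5)) - 2*3 = (8 - 15) - 6 = -7 - 6 = -13)
o(T) = T²/2
r = -936 (r = -26*36 = -936)
r/o(J) = -936/((½)*(-13)²) = -936/((½)*169) = -936/169/2 = -936*2/169 = -144/13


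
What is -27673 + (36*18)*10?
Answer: -21193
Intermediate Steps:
-27673 + (36*18)*10 = -27673 + 648*10 = -27673 + 6480 = -21193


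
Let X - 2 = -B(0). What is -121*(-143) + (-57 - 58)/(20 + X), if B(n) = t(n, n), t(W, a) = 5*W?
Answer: 380551/22 ≈ 17298.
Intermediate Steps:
B(n) = 5*n
X = 2 (X = 2 - 5*0 = 2 - 1*0 = 2 + 0 = 2)
-121*(-143) + (-57 - 58)/(20 + X) = -121*(-143) + (-57 - 58)/(20 + 2) = 17303 - 115/22 = 380551/22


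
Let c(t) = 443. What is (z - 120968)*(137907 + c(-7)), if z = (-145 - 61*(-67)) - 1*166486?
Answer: -39223885200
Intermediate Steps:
z = -162544 (z = (-145 + 4087) - 166486 = 3942 - 166486 = -162544)
(z - 120968)*(137907 + c(-7)) = (-162544 - 120968)*(137907 + 443) = -283512*138350 = -39223885200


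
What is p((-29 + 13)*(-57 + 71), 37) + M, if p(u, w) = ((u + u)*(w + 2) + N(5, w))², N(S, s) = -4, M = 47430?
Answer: 305458006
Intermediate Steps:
p(u, w) = (-4 + 2*u*(2 + w))² (p(u, w) = ((u + u)*(w + 2) - 4)² = ((2*u)*(2 + w) - 4)² = (2*u*(2 + w) - 4)² = (-4 + 2*u*(2 + w))²)
p((-29 + 13)*(-57 + 71), 37) + M = 4*(-2 + 2*((-29 + 13)*(-57 + 71)) + ((-29 + 13)*(-57 + 71))*37)² + 47430 = 4*(-2 + 2*(-16*14) - 16*14*37)² + 47430 = 4*(-2 + 2*(-224) - 224*37)² + 47430 = 4*(-2 - 448 - 8288)² + 47430 = 4*(-8738)² + 47430 = 4*76352644 + 47430 = 305410576 + 47430 = 305458006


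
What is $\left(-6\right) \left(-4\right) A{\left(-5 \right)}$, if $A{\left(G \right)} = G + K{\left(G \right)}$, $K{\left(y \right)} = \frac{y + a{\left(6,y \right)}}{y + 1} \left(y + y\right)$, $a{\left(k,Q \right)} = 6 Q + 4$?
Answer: $-1980$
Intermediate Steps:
$a{\left(k,Q \right)} = 4 + 6 Q$
$K{\left(y \right)} = \frac{2 y \left(4 + 7 y\right)}{1 + y}$ ($K{\left(y \right)} = \frac{y + \left(4 + 6 y\right)}{y + 1} \left(y + y\right) = \frac{4 + 7 y}{1 + y} 2 y = \frac{2 y \left(4 + 7 y\right)}{1 + y}$)
$A{\left(G \right)} = G + \frac{2 G \left(4 + 7 G\right)}{1 + G}$
$\left(-6\right) \left(-4\right) A{\left(-5 \right)} = \left(-6\right) \left(-4\right) 3 \left(-5\right) \frac{1}{1 - 5} \left(3 + 5 \left(-5\right)\right) = 24 \cdot 3 \left(-5\right) \frac{1}{-4} \left(3 - 25\right) = 24 \cdot 3 \left(-5\right) \left(- \frac{1}{4}\right) \left(-22\right) = 24 \left(- \frac{165}{2}\right) = -1980$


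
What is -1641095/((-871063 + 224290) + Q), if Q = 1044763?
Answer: -328219/79598 ≈ -4.1235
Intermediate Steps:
-1641095/((-871063 + 224290) + Q) = -1641095/((-871063 + 224290) + 1044763) = -1641095/(-646773 + 1044763) = -1641095/397990 = -1641095*1/397990 = -328219/79598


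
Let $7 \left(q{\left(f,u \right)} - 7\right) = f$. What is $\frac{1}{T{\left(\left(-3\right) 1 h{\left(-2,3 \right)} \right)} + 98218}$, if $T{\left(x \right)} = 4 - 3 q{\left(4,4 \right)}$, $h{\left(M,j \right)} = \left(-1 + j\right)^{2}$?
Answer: $\frac{7}{687395} \approx 1.0183 \cdot 10^{-5}$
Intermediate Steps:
$q{\left(f,u \right)} = 7 + \frac{f}{7}$
$T{\left(x \right)} = - \frac{131}{7}$ ($T{\left(x \right)} = 4 - 3 \left(7 + \frac{1}{7} \cdot 4\right) = 4 - 3 \left(7 + \frac{4}{7}\right) = 4 - \frac{159}{7} = - \frac{131}{7}$)
$\frac{1}{T{\left(\left(-3\right) 1 h{\left(-2,3 \right)} \right)} + 98218} = \frac{1}{- \frac{131}{7} + 98218} = \frac{1}{\frac{687395}{7}} = \frac{7}{687395}$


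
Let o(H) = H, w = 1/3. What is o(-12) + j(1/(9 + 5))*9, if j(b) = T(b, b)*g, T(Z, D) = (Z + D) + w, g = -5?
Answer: -234/7 ≈ -33.429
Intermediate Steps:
w = ⅓ ≈ 0.33333
T(Z, D) = ⅓ + D + Z (T(Z, D) = (Z + D) + ⅓ = (D + Z) + ⅓ = ⅓ + D + Z)
j(b) = -5/3 - 10*b (j(b) = (⅓ + b + b)*(-5) = (⅓ + 2*b)*(-5) = -5/3 - 10*b)
o(-12) + j(1/(9 + 5))*9 = -12 + (-5/3 - 10/(9 + 5))*9 = -12 + (-5/3 - 10/14)*9 = -12 + (-5/3 - 10*1/14)*9 = -12 + (-5/3 - 5/7)*9 = -12 - 50/21*9 = -12 - 150/7 = -234/7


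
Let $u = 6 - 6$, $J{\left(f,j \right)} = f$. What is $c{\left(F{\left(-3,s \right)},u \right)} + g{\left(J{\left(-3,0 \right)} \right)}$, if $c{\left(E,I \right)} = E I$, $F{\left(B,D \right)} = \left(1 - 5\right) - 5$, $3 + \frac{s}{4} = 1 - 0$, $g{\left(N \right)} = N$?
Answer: $-3$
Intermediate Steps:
$s = -8$ ($s = -12 + 4 \left(1 - 0\right) = -12 + 4 \left(1 + 0\right) = -12 + 4 \cdot 1 = -12 + 4 = -8$)
$u = 0$ ($u = 6 - 6 = 0$)
$F{\left(B,D \right)} = -9$ ($F{\left(B,D \right)} = -4 - 5 = -9$)
$c{\left(F{\left(-3,s \right)},u \right)} + g{\left(J{\left(-3,0 \right)} \right)} = \left(-9\right) 0 - 3 = 0 - 3 = -3$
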